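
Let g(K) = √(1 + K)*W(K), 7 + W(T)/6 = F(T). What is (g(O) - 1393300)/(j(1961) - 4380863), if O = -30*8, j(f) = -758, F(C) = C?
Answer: 1393300/4381621 + 1482*I*√239/4381621 ≈ 0.31799 + 0.0052289*I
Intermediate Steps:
W(T) = -42 + 6*T
O = -240
g(K) = √(1 + K)*(-42 + 6*K)
(g(O) - 1393300)/(j(1961) - 4380863) = (6*√(1 - 240)*(-7 - 240) - 1393300)/(-758 - 4380863) = (6*√(-239)*(-247) - 1393300)/(-4381621) = (6*(I*√239)*(-247) - 1393300)*(-1/4381621) = (-1482*I*√239 - 1393300)*(-1/4381621) = (-1393300 - 1482*I*√239)*(-1/4381621) = 1393300/4381621 + 1482*I*√239/4381621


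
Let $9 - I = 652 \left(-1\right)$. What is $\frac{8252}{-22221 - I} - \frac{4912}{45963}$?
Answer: $- \frac{245841530}{525862683} \approx -0.4675$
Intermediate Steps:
$I = 661$ ($I = 9 - 652 \left(-1\right) = 9 - -652 = 9 + 652 = 661$)
$\frac{8252}{-22221 - I} - \frac{4912}{45963} = \frac{8252}{-22221 - 661} - \frac{4912}{45963} = \frac{8252}{-22882} - \frac{4912}{45963} = 8252 \left(- \frac{1}{22882}\right) - \frac{4912}{45963} = - \frac{4126}{11441} - \frac{4912}{45963} = - \frac{245841530}{525862683}$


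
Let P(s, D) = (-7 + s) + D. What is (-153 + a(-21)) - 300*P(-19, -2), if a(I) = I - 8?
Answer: 8218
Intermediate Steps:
P(s, D) = -7 + D + s
a(I) = -8 + I
(-153 + a(-21)) - 300*P(-19, -2) = (-153 + (-8 - 21)) - 300*(-7 - 2 - 19) = (-153 - 29) - 300*(-28) = -182 + 8400 = 8218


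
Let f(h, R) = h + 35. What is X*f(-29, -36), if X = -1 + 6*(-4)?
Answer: -150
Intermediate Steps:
f(h, R) = 35 + h
X = -25 (X = -1 - 24 = -25)
X*f(-29, -36) = -25*(35 - 29) = -25*6 = -150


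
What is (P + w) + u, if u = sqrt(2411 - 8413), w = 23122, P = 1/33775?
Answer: 780945551/33775 + I*sqrt(6002) ≈ 23122.0 + 77.473*I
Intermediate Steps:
P = 1/33775 ≈ 2.9608e-5
u = I*sqrt(6002) (u = sqrt(-6002) = I*sqrt(6002) ≈ 77.473*I)
(P + w) + u = (1/33775 + 23122) + I*sqrt(6002) = 780945551/33775 + I*sqrt(6002)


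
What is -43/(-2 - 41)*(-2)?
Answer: -2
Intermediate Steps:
-43/(-2 - 41)*(-2) = -43/(-43)*(-2) = -43*(-1/43)*(-2) = 1*(-2) = -2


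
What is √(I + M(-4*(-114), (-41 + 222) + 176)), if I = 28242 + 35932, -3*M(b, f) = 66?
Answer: 54*√22 ≈ 253.28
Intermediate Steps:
M(b, f) = -22 (M(b, f) = -⅓*66 = -22)
I = 64174
√(I + M(-4*(-114), (-41 + 222) + 176)) = √(64174 - 22) = √64152 = 54*√22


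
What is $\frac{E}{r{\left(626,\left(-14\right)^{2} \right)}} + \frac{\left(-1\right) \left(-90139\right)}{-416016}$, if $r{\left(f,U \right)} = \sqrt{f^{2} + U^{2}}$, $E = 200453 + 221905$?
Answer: $- \frac{90139}{416016} + \frac{211179 \sqrt{107573}}{107573} \approx 643.65$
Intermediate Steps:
$E = 422358$
$r{\left(f,U \right)} = \sqrt{U^{2} + f^{2}}$
$\frac{E}{r{\left(626,\left(-14\right)^{2} \right)}} + \frac{\left(-1\right) \left(-90139\right)}{-416016} = \frac{422358}{\sqrt{\left(\left(-14\right)^{2}\right)^{2} + 626^{2}}} + \frac{\left(-1\right) \left(-90139\right)}{-416016} = \frac{422358}{\sqrt{196^{2} + 391876}} + 90139 \left(- \frac{1}{416016}\right) = \frac{422358}{\sqrt{38416 + 391876}} - \frac{90139}{416016} = \frac{422358}{\sqrt{430292}} - \frac{90139}{416016} = \frac{422358}{2 \sqrt{107573}} - \frac{90139}{416016} = 422358 \frac{\sqrt{107573}}{215146} - \frac{90139}{416016} = \frac{211179 \sqrt{107573}}{107573} - \frac{90139}{416016} = - \frac{90139}{416016} + \frac{211179 \sqrt{107573}}{107573}$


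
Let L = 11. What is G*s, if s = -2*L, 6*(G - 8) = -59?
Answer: 121/3 ≈ 40.333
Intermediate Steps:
G = -11/6 (G = 8 + (⅙)*(-59) = 8 - 59/6 = -11/6 ≈ -1.8333)
s = -22 (s = -2*11 = -22)
G*s = -11/6*(-22) = 121/3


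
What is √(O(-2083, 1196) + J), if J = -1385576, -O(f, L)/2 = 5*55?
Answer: 3*I*√154014 ≈ 1177.3*I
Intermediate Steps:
O(f, L) = -550 (O(f, L) = -10*55 = -2*275 = -550)
√(O(-2083, 1196) + J) = √(-550 - 1385576) = √(-1386126) = 3*I*√154014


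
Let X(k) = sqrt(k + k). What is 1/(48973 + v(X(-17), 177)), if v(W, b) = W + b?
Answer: 24575/1207861267 - I*sqrt(34)/2415722534 ≈ 2.0346e-5 - 2.4137e-9*I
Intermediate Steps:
X(k) = sqrt(2)*sqrt(k) (X(k) = sqrt(2*k) = sqrt(2)*sqrt(k))
1/(48973 + v(X(-17), 177)) = 1/(48973 + (sqrt(2)*sqrt(-17) + 177)) = 1/(48973 + (sqrt(2)*(I*sqrt(17)) + 177)) = 1/(48973 + (I*sqrt(34) + 177)) = 1/(48973 + (177 + I*sqrt(34))) = 1/(49150 + I*sqrt(34))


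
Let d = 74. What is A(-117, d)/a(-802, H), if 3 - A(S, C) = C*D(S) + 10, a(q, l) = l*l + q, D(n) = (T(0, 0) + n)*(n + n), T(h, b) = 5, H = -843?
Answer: -1939399/709847 ≈ -2.7321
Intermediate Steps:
D(n) = 2*n*(5 + n) (D(n) = (5 + n)*(n + n) = (5 + n)*(2*n) = 2*n*(5 + n))
a(q, l) = q + l² (a(q, l) = l² + q = q + l²)
A(S, C) = -7 - 2*C*S*(5 + S) (A(S, C) = 3 - (C*(2*S*(5 + S)) + 10) = 3 - (2*C*S*(5 + S) + 10) = 3 - (10 + 2*C*S*(5 + S)) = 3 + (-10 - 2*C*S*(5 + S)) = -7 - 2*C*S*(5 + S))
A(-117, d)/a(-802, H) = (-7 - 2*74*(-117)*(5 - 117))/(-802 + (-843)²) = (-7 - 2*74*(-117)*(-112))/(-802 + 710649) = (-7 - 1939392)/709847 = -1939399*1/709847 = -1939399/709847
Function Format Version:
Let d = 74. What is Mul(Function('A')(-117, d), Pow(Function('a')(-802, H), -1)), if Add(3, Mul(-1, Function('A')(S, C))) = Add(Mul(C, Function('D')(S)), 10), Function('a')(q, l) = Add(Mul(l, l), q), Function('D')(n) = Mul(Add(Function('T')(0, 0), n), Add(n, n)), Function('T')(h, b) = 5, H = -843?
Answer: Rational(-1939399, 709847) ≈ -2.7321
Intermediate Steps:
Function('D')(n) = Mul(2, n, Add(5, n)) (Function('D')(n) = Mul(Add(5, n), Add(n, n)) = Mul(Add(5, n), Mul(2, n)) = Mul(2, n, Add(5, n)))
Function('a')(q, l) = Add(q, Pow(l, 2)) (Function('a')(q, l) = Add(Pow(l, 2), q) = Add(q, Pow(l, 2)))
Function('A')(S, C) = Add(-7, Mul(-2, C, S, Add(5, S))) (Function('A')(S, C) = Add(3, Mul(-1, Add(Mul(C, Mul(2, S, Add(5, S))), 10))) = Add(3, Mul(-1, Add(Mul(2, C, S, Add(5, S)), 10))) = Add(3, Mul(-1, Add(10, Mul(2, C, S, Add(5, S))))) = Add(3, Add(-10, Mul(-2, C, S, Add(5, S)))) = Add(-7, Mul(-2, C, S, Add(5, S))))
Mul(Function('A')(-117, d), Pow(Function('a')(-802, H), -1)) = Mul(Add(-7, Mul(-2, 74, -117, Add(5, -117))), Pow(Add(-802, Pow(-843, 2)), -1)) = Mul(Add(-7, Mul(-2, 74, -117, -112)), Pow(Add(-802, 710649), -1)) = Mul(Add(-7, -1939392), Pow(709847, -1)) = Mul(-1939399, Rational(1, 709847)) = Rational(-1939399, 709847)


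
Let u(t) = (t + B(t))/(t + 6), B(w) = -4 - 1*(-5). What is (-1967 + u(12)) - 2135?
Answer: -73823/18 ≈ -4101.3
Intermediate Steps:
B(w) = 1 (B(w) = -4 + 5 = 1)
u(t) = (1 + t)/(6 + t) (u(t) = (t + 1)/(t + 6) = (1 + t)/(6 + t))
(-1967 + u(12)) - 2135 = (-1967 + (1 + 12)/(6 + 12)) - 2135 = (-1967 + 13/18) - 2135 = -35393/18 - 2135 = -73823/18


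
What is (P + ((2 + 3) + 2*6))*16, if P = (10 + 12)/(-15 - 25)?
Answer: 1316/5 ≈ 263.20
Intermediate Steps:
P = -11/20 (P = 22/(-40) = 22*(-1/40) = -11/20 ≈ -0.55000)
(P + ((2 + 3) + 2*6))*16 = (-11/20 + ((2 + 3) + 2*6))*16 = (-11/20 + (5 + 12))*16 = (-11/20 + 17)*16 = (329/20)*16 = 1316/5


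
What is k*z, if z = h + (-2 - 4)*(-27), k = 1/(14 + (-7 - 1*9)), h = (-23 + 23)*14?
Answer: -81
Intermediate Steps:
h = 0 (h = 0*14 = 0)
k = -1/2 (k = 1/(14 + (-7 - 9)) = 1/(14 - 16) = 1/(-2) = -1/2 ≈ -0.50000)
z = 162 (z = 0 + (-2 - 4)*(-27) = 0 - 6*(-27) = 0 + 162 = 162)
k*z = -1/2*162 = -81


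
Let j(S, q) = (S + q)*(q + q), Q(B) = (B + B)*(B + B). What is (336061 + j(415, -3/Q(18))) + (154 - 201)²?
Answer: 31564470961/93312 ≈ 3.3827e+5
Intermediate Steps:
Q(B) = 4*B² (Q(B) = (2*B)*(2*B) = 4*B²)
j(S, q) = 2*q*(S + q) (j(S, q) = (S + q)*(2*q) = 2*q*(S + q))
(336061 + j(415, -3/Q(18))) + (154 - 201)² = (336061 + 2*(-3/(4*18²))*(415 - 3/(4*18²))) + (154 - 201)² = (336061 + 2*(-3/(4*324))*(415 - 3/(4*324))) + (-47)² = (336061 + 2*(-3/1296)*(415 - 3/1296)) + 2209 = (336061 + 2*(-3*1/1296)*(415 - 3*1/1296)) + 2209 = (336061 + 2*(-1/432)*(415 - 1/432)) + 2209 = (336061 + 2*(-1/432)*(179279/432)) + 2209 = (336061 - 179279/93312) + 2209 = 31358344753/93312 + 2209 = 31564470961/93312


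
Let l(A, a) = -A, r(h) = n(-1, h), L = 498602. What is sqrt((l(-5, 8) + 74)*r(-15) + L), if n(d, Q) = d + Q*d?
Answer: 2*sqrt(124927) ≈ 706.90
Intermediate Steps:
r(h) = -1 - h (r(h) = -(1 + h) = -1 - h)
sqrt((l(-5, 8) + 74)*r(-15) + L) = sqrt((-1*(-5) + 74)*(-1 - 1*(-15)) + 498602) = sqrt((5 + 74)*(-1 + 15) + 498602) = sqrt(79*14 + 498602) = sqrt(1106 + 498602) = sqrt(499708) = 2*sqrt(124927)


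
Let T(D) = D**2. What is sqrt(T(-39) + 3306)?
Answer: sqrt(4827) ≈ 69.477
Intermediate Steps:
sqrt(T(-39) + 3306) = sqrt((-39)**2 + 3306) = sqrt(1521 + 3306) = sqrt(4827)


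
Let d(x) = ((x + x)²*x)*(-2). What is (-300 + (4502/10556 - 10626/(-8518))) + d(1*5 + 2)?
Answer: -68388453065/22479002 ≈ -3042.3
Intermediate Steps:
d(x) = -8*x³ (d(x) = ((2*x)²*x)*(-2) = ((4*x²)*x)*(-2) = (4*x³)*(-2) = -8*x³)
(-300 + (4502/10556 - 10626/(-8518))) + d(1*5 + 2) = (-300 + (4502/10556 - 10626/(-8518))) - 8*(1*5 + 2)³ = (-300 + (4502*(1/10556) - 10626*(-1/8518))) - 8*(5 + 2)³ = (-300 + (2251/5278 + 5313/4259)) - 8*7³ = (-300 + 37629023/22479002) - 8*343 = -6706071577/22479002 - 2744 = -68388453065/22479002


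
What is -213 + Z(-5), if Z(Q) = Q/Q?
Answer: -212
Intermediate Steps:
Z(Q) = 1
-213 + Z(-5) = -213 + 1 = -212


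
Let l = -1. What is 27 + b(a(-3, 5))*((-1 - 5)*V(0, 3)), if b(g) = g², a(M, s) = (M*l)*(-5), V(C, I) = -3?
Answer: 4077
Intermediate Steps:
a(M, s) = 5*M (a(M, s) = (M*(-1))*(-5) = -M*(-5) = 5*M)
27 + b(a(-3, 5))*((-1 - 5)*V(0, 3)) = 27 + (5*(-3))²*((-1 - 5)*(-3)) = 27 + (-15)²*(-6*(-3)) = 27 + 225*18 = 27 + 4050 = 4077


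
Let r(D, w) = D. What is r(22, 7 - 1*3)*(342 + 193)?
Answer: 11770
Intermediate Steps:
r(22, 7 - 1*3)*(342 + 193) = 22*(342 + 193) = 22*535 = 11770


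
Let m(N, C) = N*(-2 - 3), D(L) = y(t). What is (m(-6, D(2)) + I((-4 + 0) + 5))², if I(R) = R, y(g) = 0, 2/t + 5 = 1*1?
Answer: 961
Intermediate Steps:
t = -½ (t = 2/(-5 + 1*1) = 2/(-5 + 1) = 2/(-4) = 2*(-¼) = -½ ≈ -0.50000)
D(L) = 0
m(N, C) = -5*N (m(N, C) = N*(-5) = -5*N)
(m(-6, D(2)) + I((-4 + 0) + 5))² = (-5*(-6) + ((-4 + 0) + 5))² = (30 + (-4 + 5))² = (30 + 1)² = 31² = 961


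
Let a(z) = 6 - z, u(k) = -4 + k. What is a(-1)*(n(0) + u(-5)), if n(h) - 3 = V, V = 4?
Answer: -14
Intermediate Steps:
n(h) = 7 (n(h) = 3 + 4 = 7)
a(-1)*(n(0) + u(-5)) = (6 - 1*(-1))*(7 + (-4 - 5)) = (6 + 1)*(7 - 9) = 7*(-2) = -14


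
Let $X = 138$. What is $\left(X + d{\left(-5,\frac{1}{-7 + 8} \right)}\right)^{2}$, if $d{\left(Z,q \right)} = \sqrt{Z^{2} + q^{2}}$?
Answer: $\left(138 + \sqrt{26}\right)^{2} \approx 20477.0$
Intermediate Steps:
$\left(X + d{\left(-5,\frac{1}{-7 + 8} \right)}\right)^{2} = \left(138 + \sqrt{\left(-5\right)^{2} + \left(\frac{1}{-7 + 8}\right)^{2}}\right)^{2} = \left(138 + \sqrt{25 + \left(1^{-1}\right)^{2}}\right)^{2} = \left(138 + \sqrt{25 + 1^{2}}\right)^{2} = \left(138 + \sqrt{25 + 1}\right)^{2} = \left(138 + \sqrt{26}\right)^{2}$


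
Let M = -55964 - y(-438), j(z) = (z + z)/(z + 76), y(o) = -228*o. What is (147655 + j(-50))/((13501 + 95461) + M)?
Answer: -1919465/609258 ≈ -3.1505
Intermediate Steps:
j(z) = 2*z/(76 + z) (j(z) = (2*z)/(76 + z) = 2*z/(76 + z))
M = -155828 (M = -55964 - (-228)*(-438) = -55964 - 1*99864 = -55964 - 99864 = -155828)
(147655 + j(-50))/((13501 + 95461) + M) = (147655 + 2*(-50)/(76 - 50))/((13501 + 95461) - 155828) = (147655 + 2*(-50)/26)/(108962 - 155828) = (147655 + 2*(-50)*(1/26))/(-46866) = (147655 - 50/13)*(-1/46866) = (1919465/13)*(-1/46866) = -1919465/609258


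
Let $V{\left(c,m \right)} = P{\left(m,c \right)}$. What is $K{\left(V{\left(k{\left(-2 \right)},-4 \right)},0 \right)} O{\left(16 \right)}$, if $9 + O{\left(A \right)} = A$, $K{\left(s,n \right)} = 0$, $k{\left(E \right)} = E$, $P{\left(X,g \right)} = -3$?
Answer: $0$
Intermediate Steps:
$V{\left(c,m \right)} = -3$
$O{\left(A \right)} = -9 + A$
$K{\left(V{\left(k{\left(-2 \right)},-4 \right)},0 \right)} O{\left(16 \right)} = 0 \left(-9 + 16\right) = 0 \cdot 7 = 0$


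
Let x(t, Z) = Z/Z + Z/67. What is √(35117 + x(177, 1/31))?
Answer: √151496560699/2077 ≈ 187.40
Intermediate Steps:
x(t, Z) = 1 + Z/67 (x(t, Z) = 1 + Z*(1/67) = 1 + Z/67)
√(35117 + x(177, 1/31)) = √(35117 + (1 + (1/67)/31)) = √(35117 + (1 + (1/67)*(1/31))) = √(35117 + (1 + 1/2077)) = √(35117 + 2078/2077) = √(72940087/2077) = √151496560699/2077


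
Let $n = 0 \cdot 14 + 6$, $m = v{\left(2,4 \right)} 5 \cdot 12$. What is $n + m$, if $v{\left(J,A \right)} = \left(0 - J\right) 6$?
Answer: $-714$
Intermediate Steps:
$v{\left(J,A \right)} = - 6 J$ ($v{\left(J,A \right)} = - J 6 = - 6 J$)
$m = -720$ ($m = \left(-6\right) 2 \cdot 5 \cdot 12 = \left(-12\right) 5 \cdot 12 = \left(-60\right) 12 = -720$)
$n = 6$ ($n = 0 + 6 = 6$)
$n + m = 6 - 720 = -714$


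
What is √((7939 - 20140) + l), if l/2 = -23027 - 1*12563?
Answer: I*√83381 ≈ 288.76*I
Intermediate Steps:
l = -71180 (l = 2*(-23027 - 1*12563) = 2*(-23027 - 12563) = 2*(-35590) = -71180)
√((7939 - 20140) + l) = √((7939 - 20140) - 71180) = √(-12201 - 71180) = √(-83381) = I*√83381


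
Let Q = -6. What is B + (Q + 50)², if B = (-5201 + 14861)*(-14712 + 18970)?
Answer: 41134216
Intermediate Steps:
B = 41132280 (B = 9660*4258 = 41132280)
B + (Q + 50)² = 41132280 + (-6 + 50)² = 41132280 + 44² = 41132280 + 1936 = 41134216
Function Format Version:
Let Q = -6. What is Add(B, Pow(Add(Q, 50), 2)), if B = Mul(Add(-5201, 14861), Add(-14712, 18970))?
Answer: 41134216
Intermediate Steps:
B = 41132280 (B = Mul(9660, 4258) = 41132280)
Add(B, Pow(Add(Q, 50), 2)) = Add(41132280, Pow(Add(-6, 50), 2)) = Add(41132280, Pow(44, 2)) = Add(41132280, 1936) = 41134216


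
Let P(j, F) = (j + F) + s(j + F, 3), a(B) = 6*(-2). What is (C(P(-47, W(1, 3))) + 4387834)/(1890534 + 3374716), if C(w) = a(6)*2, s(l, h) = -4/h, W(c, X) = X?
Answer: 438781/526525 ≈ 0.83335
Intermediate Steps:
a(B) = -12
P(j, F) = -4/3 + F + j (P(j, F) = (j + F) - 4/3 = (F + j) - 4*⅓ = (F + j) - 4/3 = -4/3 + F + j)
C(w) = -24 (C(w) = -12*2 = -24)
(C(P(-47, W(1, 3))) + 4387834)/(1890534 + 3374716) = (-24 + 4387834)/(1890534 + 3374716) = 4387810/5265250 = 4387810*(1/5265250) = 438781/526525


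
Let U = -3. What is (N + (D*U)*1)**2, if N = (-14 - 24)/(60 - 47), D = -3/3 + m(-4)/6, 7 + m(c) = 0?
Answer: 8649/676 ≈ 12.794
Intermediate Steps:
m(c) = -7 (m(c) = -7 + 0 = -7)
D = -13/6 (D = -3/3 - 7/6 = -3*1/3 - 7*1/6 = -1 - 7/6 = -13/6 ≈ -2.1667)
N = -38/13 ≈ -2.9231
(N + (D*U)*1)**2 = (-38/13 - 13/6*(-3)*1)**2 = (-38/13 + (13/2)*1)**2 = (-38/13 + 13/2)**2 = (93/26)**2 = 8649/676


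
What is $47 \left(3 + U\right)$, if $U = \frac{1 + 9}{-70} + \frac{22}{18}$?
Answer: $\frac{12079}{63} \approx 191.73$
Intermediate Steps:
$U = \frac{68}{63}$ ($U = 10 \left(- \frac{1}{70}\right) + 22 \cdot \frac{1}{18} = - \frac{1}{7} + \frac{11}{9} = \frac{68}{63} \approx 1.0794$)
$47 \left(3 + U\right) = 47 \left(3 + \frac{68}{63}\right) = 47 \cdot \frac{257}{63} = \frac{12079}{63}$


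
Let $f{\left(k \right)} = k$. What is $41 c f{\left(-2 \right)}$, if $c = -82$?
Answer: $6724$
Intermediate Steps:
$41 c f{\left(-2 \right)} = 41 \left(-82\right) \left(-2\right) = \left(-3362\right) \left(-2\right) = 6724$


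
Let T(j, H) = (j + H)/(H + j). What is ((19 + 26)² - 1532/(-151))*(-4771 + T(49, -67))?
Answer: -1465854390/151 ≈ -9.7076e+6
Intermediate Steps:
T(j, H) = 1 (T(j, H) = (H + j)/(H + j) = 1)
((19 + 26)² - 1532/(-151))*(-4771 + T(49, -67)) = ((19 + 26)² - 1532/(-151))*(-4771 + 1) = (45² - 1532*(-1/151))*(-4770) = (2025 + 1532/151)*(-4770) = (307307/151)*(-4770) = -1465854390/151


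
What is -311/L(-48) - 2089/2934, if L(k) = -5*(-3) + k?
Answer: 281179/32274 ≈ 8.7122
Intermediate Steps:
L(k) = 15 + k
-311/L(-48) - 2089/2934 = -311/(15 - 48) - 2089/2934 = -311/(-33) - 2089*1/2934 = -311*(-1/33) - 2089/2934 = 311/33 - 2089/2934 = 281179/32274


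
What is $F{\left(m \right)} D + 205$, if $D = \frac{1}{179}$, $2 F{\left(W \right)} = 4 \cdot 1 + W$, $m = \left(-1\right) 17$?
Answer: $\frac{73377}{358} \approx 204.96$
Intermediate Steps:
$m = -17$
$F{\left(W \right)} = 2 + \frac{W}{2}$ ($F{\left(W \right)} = \frac{4 \cdot 1 + W}{2} = \frac{4 + W}{2} = 2 + \frac{W}{2}$)
$D = \frac{1}{179} \approx 0.0055866$
$F{\left(m \right)} D + 205 = \left(2 + \frac{1}{2} \left(-17\right)\right) \frac{1}{179} + 205 = \left(2 - \frac{17}{2}\right) \frac{1}{179} + 205 = \left(- \frac{13}{2}\right) \frac{1}{179} + 205 = - \frac{13}{358} + 205 = \frac{73377}{358}$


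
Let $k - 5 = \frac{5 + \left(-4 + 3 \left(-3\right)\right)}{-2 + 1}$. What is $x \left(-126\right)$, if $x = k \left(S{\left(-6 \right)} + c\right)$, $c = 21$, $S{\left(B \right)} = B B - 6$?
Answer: $-83538$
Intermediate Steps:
$S{\left(B \right)} = -6 + B^{2}$ ($S{\left(B \right)} = B^{2} - 6 = -6 + B^{2}$)
$k = 13$ ($k = 5 + \frac{5 + \left(-4 + 3 \left(-3\right)\right)}{-2 + 1} = 5 + \frac{5 - 13}{-1} = 5 + \left(5 - 13\right) \left(-1\right) = 5 - -8 = 5 + 8 = 13$)
$x = 663$ ($x = 13 \left(\left(-6 + \left(-6\right)^{2}\right) + 21\right) = 13 \left(\left(-6 + 36\right) + 21\right) = 13 \left(30 + 21\right) = 13 \cdot 51 = 663$)
$x \left(-126\right) = 663 \left(-126\right) = -83538$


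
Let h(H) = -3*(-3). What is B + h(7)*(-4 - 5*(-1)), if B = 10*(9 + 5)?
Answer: 149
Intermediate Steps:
B = 140 (B = 10*14 = 140)
h(H) = 9
B + h(7)*(-4 - 5*(-1)) = 140 + 9*(-4 - 5*(-1)) = 140 + 9*(-4 + 5) = 140 + 9*1 = 140 + 9 = 149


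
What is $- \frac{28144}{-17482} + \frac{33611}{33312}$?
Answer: $\frac{762560215}{291180192} \approx 2.6189$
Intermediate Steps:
$- \frac{28144}{-17482} + \frac{33611}{33312} = \left(-28144\right) \left(- \frac{1}{17482}\right) + 33611 \cdot \frac{1}{33312} = \frac{14072}{8741} + \frac{33611}{33312} = \frac{762560215}{291180192}$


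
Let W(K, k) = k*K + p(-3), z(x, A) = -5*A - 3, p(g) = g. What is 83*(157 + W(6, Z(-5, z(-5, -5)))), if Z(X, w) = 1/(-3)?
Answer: 12616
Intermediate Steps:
z(x, A) = -3 - 5*A
Z(X, w) = -1/3
W(K, k) = -3 + K*k (W(K, k) = k*K - 3 = K*k - 3 = -3 + K*k)
83*(157 + W(6, Z(-5, z(-5, -5)))) = 83*(157 + (-3 + 6*(-1/3))) = 83*(157 + (-3 - 2)) = 83*(157 - 5) = 83*152 = 12616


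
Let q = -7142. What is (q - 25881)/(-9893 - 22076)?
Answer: 33023/31969 ≈ 1.0330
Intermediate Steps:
(q - 25881)/(-9893 - 22076) = (-7142 - 25881)/(-9893 - 22076) = -33023/(-31969) = -33023*(-1/31969) = 33023/31969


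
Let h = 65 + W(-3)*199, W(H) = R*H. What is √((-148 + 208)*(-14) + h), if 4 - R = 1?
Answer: I*√2566 ≈ 50.656*I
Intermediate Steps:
R = 3 (R = 4 - 1*1 = 4 - 1 = 3)
W(H) = 3*H
h = -1726 (h = 65 + (3*(-3))*199 = 65 - 9*199 = 65 - 1791 = -1726)
√((-148 + 208)*(-14) + h) = √((-148 + 208)*(-14) - 1726) = √(60*(-14) - 1726) = √(-840 - 1726) = √(-2566) = I*√2566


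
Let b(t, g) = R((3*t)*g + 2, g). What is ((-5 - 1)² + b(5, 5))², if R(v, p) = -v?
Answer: 1681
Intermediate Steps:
b(t, g) = -2 - 3*g*t (b(t, g) = -((3*t)*g + 2) = -(3*g*t + 2) = -(2 + 3*g*t) = -2 - 3*g*t)
((-5 - 1)² + b(5, 5))² = ((-5 - 1)² + (-2 - 3*5*5))² = ((-6)² + (-2 - 75))² = (36 - 77)² = (-41)² = 1681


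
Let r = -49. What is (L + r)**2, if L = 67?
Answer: 324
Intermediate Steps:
(L + r)**2 = (67 - 49)**2 = 18**2 = 324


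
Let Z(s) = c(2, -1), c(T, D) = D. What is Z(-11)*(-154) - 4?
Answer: 150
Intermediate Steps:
Z(s) = -1
Z(-11)*(-154) - 4 = -1*(-154) - 4 = 154 - 4 = 150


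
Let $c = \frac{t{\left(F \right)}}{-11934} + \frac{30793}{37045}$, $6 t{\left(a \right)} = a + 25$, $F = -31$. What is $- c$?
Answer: $- \frac{367520707}{442095030} \approx -0.83132$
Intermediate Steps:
$t{\left(a \right)} = \frac{25}{6} + \frac{a}{6}$ ($t{\left(a \right)} = \frac{a + 25}{6} = \frac{25 + a}{6} = \frac{25}{6} + \frac{a}{6}$)
$c = \frac{367520707}{442095030}$ ($c = \frac{\frac{25}{6} + \frac{1}{6} \left(-31\right)}{-11934} + \frac{30793}{37045} = \left(\frac{25}{6} - \frac{31}{6}\right) \left(- \frac{1}{11934}\right) + 30793 \cdot \frac{1}{37045} = \left(-1\right) \left(- \frac{1}{11934}\right) + \frac{30793}{37045} = \frac{1}{11934} + \frac{30793}{37045} = \frac{367520707}{442095030} \approx 0.83132$)
$- c = \left(-1\right) \frac{367520707}{442095030} = - \frac{367520707}{442095030}$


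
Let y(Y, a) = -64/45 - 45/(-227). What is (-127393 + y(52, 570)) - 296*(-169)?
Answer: -790336838/10215 ≈ -77370.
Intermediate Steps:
y(Y, a) = -12503/10215 (y(Y, a) = -64*1/45 - 45*(-1/227) = -64/45 + 45/227 = -12503/10215)
(-127393 + y(52, 570)) - 296*(-169) = (-127393 - 12503/10215) - 296*(-169) = -1301331998/10215 + 50024 = -790336838/10215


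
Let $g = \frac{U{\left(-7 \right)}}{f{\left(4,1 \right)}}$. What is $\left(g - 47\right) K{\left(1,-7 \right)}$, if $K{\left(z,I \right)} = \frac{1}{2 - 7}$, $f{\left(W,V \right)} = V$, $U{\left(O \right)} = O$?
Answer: $\frac{54}{5} \approx 10.8$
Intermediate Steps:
$K{\left(z,I \right)} = - \frac{1}{5}$ ($K{\left(z,I \right)} = \frac{1}{-5} = - \frac{1}{5}$)
$g = -7$ ($g = - \frac{7}{1} = \left(-7\right) 1 = -7$)
$\left(g - 47\right) K{\left(1,-7 \right)} = \left(-7 - 47\right) \left(- \frac{1}{5}\right) = \left(-54\right) \left(- \frac{1}{5}\right) = \frac{54}{5}$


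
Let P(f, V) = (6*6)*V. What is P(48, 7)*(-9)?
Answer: -2268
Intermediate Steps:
P(f, V) = 36*V
P(48, 7)*(-9) = (36*7)*(-9) = 252*(-9) = -2268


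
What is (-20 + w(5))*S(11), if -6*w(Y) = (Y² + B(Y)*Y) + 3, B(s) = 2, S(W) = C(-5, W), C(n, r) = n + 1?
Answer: 316/3 ≈ 105.33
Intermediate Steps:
C(n, r) = 1 + n
S(W) = -4 (S(W) = 1 - 5 = -4)
w(Y) = -½ - Y/3 - Y²/6 (w(Y) = -((Y² + 2*Y) + 3)/6 = -(3 + Y² + 2*Y)/6 = -½ - Y/3 - Y²/6)
(-20 + w(5))*S(11) = (-20 + (-½ - ⅓*5 - ⅙*5²))*(-4) = (-20 + (-½ - 5/3 - ⅙*25))*(-4) = (-20 + (-½ - 5/3 - 25/6))*(-4) = (-20 - 19/3)*(-4) = -79/3*(-4) = 316/3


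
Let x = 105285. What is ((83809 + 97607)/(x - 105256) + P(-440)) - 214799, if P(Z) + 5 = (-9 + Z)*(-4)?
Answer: -5995816/29 ≈ -2.0675e+5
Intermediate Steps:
P(Z) = 31 - 4*Z (P(Z) = -5 + (-9 + Z)*(-4) = -5 + (36 - 4*Z) = 31 - 4*Z)
((83809 + 97607)/(x - 105256) + P(-440)) - 214799 = ((83809 + 97607)/(105285 - 105256) + (31 - 4*(-440))) - 214799 = (181416/29 + (31 + 1760)) - 214799 = (181416*(1/29) + 1791) - 214799 = (181416/29 + 1791) - 214799 = 233355/29 - 214799 = -5995816/29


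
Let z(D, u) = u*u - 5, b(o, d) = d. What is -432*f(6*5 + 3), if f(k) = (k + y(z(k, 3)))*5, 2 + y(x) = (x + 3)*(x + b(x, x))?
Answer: -187920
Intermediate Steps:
z(D, u) = -5 + u² (z(D, u) = u² - 5 = -5 + u²)
y(x) = -2 + 2*x*(3 + x) (y(x) = -2 + (x + 3)*(x + x) = -2 + (3 + x)*(2*x) = -2 + 2*x*(3 + x))
f(k) = 270 + 5*k (f(k) = (k + (-2 + 2*(-5 + 3²)² + 6*(-5 + 3²)))*5 = (k + (-2 + 2*(-5 + 9)² + 6*(-5 + 9)))*5 = (k + (-2 + 2*4² + 6*4))*5 = (k + (-2 + 2*16 + 24))*5 = (k + (-2 + 32 + 24))*5 = (k + 54)*5 = (54 + k)*5 = 270 + 5*k)
-432*f(6*5 + 3) = -432*(270 + 5*(6*5 + 3)) = -432*(270 + 5*(30 + 3)) = -432*(270 + 5*33) = -432*(270 + 165) = -432*435 = -187920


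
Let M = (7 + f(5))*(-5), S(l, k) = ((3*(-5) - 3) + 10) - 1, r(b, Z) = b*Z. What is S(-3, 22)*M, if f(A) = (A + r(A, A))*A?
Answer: 7065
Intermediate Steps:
r(b, Z) = Z*b
S(l, k) = -9 (S(l, k) = ((-15 - 3) + 10) - 1 = (-18 + 10) - 1 = -8 - 1 = -9)
f(A) = A*(A + A²) (f(A) = (A + A*A)*A = (A + A²)*A = A*(A + A²))
M = -785 (M = (7 + 5²*(1 + 5))*(-5) = (7 + 25*6)*(-5) = (7 + 150)*(-5) = 157*(-5) = -785)
S(-3, 22)*M = -9*(-785) = 7065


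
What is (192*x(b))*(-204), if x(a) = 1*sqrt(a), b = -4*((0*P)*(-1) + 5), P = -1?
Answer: -78336*I*sqrt(5) ≈ -1.7516e+5*I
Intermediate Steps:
b = -20 (b = -4*((0*(-1))*(-1) + 5) = -4*(0*(-1) + 5) = -4*(0 + 5) = -4*5 = -20)
x(a) = sqrt(a)
(192*x(b))*(-204) = (192*sqrt(-20))*(-204) = (192*(2*I*sqrt(5)))*(-204) = (384*I*sqrt(5))*(-204) = -78336*I*sqrt(5)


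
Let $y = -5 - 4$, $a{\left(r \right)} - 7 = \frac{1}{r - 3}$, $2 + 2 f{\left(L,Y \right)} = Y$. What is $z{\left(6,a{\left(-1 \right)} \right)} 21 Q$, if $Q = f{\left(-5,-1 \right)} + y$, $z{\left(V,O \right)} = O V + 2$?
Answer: $- \frac{37485}{4} \approx -9371.3$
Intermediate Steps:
$f{\left(L,Y \right)} = -1 + \frac{Y}{2}$
$a{\left(r \right)} = 7 + \frac{1}{-3 + r}$ ($a{\left(r \right)} = 7 + \frac{1}{r - 3} = 7 + \frac{1}{-3 + r}$)
$y = -9$ ($y = -5 - 4 = -9$)
$z{\left(V,O \right)} = 2 + O V$
$Q = - \frac{21}{2}$ ($Q = \left(-1 + \frac{1}{2} \left(-1\right)\right) - 9 = \left(-1 - \frac{1}{2}\right) - 9 = - \frac{3}{2} - 9 = - \frac{21}{2} \approx -10.5$)
$z{\left(6,a{\left(-1 \right)} \right)} 21 Q = \left(2 + \frac{-20 + 7 \left(-1\right)}{-3 - 1} \cdot 6\right) 21 \left(- \frac{21}{2}\right) = \left(2 + \frac{-20 - 7}{-4} \cdot 6\right) 21 \left(- \frac{21}{2}\right) = \left(2 + \left(- \frac{1}{4}\right) \left(-27\right) 6\right) 21 \left(- \frac{21}{2}\right) = \left(2 + \frac{27}{4} \cdot 6\right) 21 \left(- \frac{21}{2}\right) = \left(2 + \frac{81}{2}\right) 21 \left(- \frac{21}{2}\right) = \frac{85}{2} \cdot 21 \left(- \frac{21}{2}\right) = \frac{1785}{2} \left(- \frac{21}{2}\right) = - \frac{37485}{4}$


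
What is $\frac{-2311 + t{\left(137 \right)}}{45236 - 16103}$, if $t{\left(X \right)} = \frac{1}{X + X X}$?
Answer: $- \frac{3360905}{42368346} \approx -0.079326$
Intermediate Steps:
$t{\left(X \right)} = \frac{1}{X + X^{2}}$
$\frac{-2311 + t{\left(137 \right)}}{45236 - 16103} = \frac{-2311 + \frac{1}{137 \left(1 + 137\right)}}{45236 - 16103} = \frac{-2311 + \frac{1}{137 \cdot 138}}{29133} = \left(-2311 + \frac{1}{137} \cdot \frac{1}{138}\right) \frac{1}{29133} = \left(-2311 + \frac{1}{18906}\right) \frac{1}{29133} = \left(- \frac{43691765}{18906}\right) \frac{1}{29133} = - \frac{3360905}{42368346}$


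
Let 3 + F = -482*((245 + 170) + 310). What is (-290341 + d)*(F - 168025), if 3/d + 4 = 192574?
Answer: 4822115842277071/32095 ≈ 1.5024e+11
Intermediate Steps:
d = 1/64190 (d = 3/(-4 + 192574) = 3/192570 = 3*(1/192570) = 1/64190 ≈ 1.5579e-5)
F = -349453 (F = -3 - 482*((245 + 170) + 310) = -3 - 482*(415 + 310) = -3 - 482*725 = -3 - 349450 = -349453)
(-290341 + d)*(F - 168025) = (-290341 + 1/64190)*(-349453 - 168025) = -18636988789/64190*(-517478) = 4822115842277071/32095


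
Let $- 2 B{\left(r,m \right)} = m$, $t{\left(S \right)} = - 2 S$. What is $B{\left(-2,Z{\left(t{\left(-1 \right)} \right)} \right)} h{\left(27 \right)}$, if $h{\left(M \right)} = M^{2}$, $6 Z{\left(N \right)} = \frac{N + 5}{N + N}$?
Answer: $- \frac{1701}{16} \approx -106.31$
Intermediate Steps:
$Z{\left(N \right)} = \frac{5 + N}{12 N}$ ($Z{\left(N \right)} = \frac{\left(N + 5\right) \frac{1}{N + N}}{6} = \frac{\left(5 + N\right) \frac{1}{2 N}}{6} = \frac{\frac{1}{2} \frac{1}{N} \left(5 + N\right)}{6} = \frac{5 + N}{12 N}$)
$B{\left(r,m \right)} = - \frac{m}{2}$
$B{\left(-2,Z{\left(t{\left(-1 \right)} \right)} \right)} h{\left(27 \right)} = - \frac{\frac{1}{12} \frac{1}{\left(-2\right) \left(-1\right)} \left(5 - -2\right)}{2} \cdot 27^{2} = - \frac{\frac{1}{12} \cdot \frac{1}{2} \left(5 + 2\right)}{2} \cdot 729 = - \frac{\frac{1}{12} \cdot \frac{1}{2} \cdot 7}{2} \cdot 729 = \left(- \frac{1}{2}\right) \frac{7}{24} \cdot 729 = \left(- \frac{7}{48}\right) 729 = - \frac{1701}{16}$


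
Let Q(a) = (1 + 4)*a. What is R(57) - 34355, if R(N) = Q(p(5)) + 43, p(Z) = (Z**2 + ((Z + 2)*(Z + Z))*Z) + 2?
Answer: -32427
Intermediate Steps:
p(Z) = 2 + Z**2 + 2*Z**2*(2 + Z) (p(Z) = (Z**2 + ((2 + Z)*(2*Z))*Z) + 2 = (Z**2 + (2*Z*(2 + Z))*Z) + 2 = (Z**2 + 2*Z**2*(2 + Z)) + 2 = 2 + Z**2 + 2*Z**2*(2 + Z))
Q(a) = 5*a
R(N) = 1928 (R(N) = 5*(2 + 2*5**3 + 5*5**2) + 43 = 5*(2 + 2*125 + 5*25) + 43 = 5*(2 + 250 + 125) + 43 = 5*377 + 43 = 1885 + 43 = 1928)
R(57) - 34355 = 1928 - 34355 = -32427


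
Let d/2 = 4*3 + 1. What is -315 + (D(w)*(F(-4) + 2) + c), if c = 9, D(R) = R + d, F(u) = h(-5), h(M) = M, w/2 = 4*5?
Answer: -504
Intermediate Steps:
w = 40 (w = 2*(4*5) = 2*20 = 40)
F(u) = -5
d = 26 (d = 2*(4*3 + 1) = 2*(12 + 1) = 2*13 = 26)
D(R) = 26 + R (D(R) = R + 26 = 26 + R)
-315 + (D(w)*(F(-4) + 2) + c) = -315 + ((26 + 40)*(-5 + 2) + 9) = -315 + (66*(-3) + 9) = -315 + (-198 + 9) = -315 - 189 = -504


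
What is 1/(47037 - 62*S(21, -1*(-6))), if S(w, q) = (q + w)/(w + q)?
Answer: 1/46975 ≈ 2.1288e-5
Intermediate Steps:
S(w, q) = 1 (S(w, q) = (q + w)/(q + w) = 1)
1/(47037 - 62*S(21, -1*(-6))) = 1/(47037 - 62*1) = 1/(47037 - 62) = 1/46975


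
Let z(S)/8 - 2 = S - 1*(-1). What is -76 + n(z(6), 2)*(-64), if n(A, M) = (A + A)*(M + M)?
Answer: -36940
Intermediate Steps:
z(S) = 24 + 8*S (z(S) = 16 + 8*(S - 1*(-1)) = 16 + 8*(S + 1) = 16 + 8*(1 + S) = 16 + (8 + 8*S) = 24 + 8*S)
n(A, M) = 4*A*M (n(A, M) = (2*A)*(2*M) = 4*A*M)
-76 + n(z(6), 2)*(-64) = -76 + (4*(24 + 8*6)*2)*(-64) = -76 + (4*(24 + 48)*2)*(-64) = -76 + (4*72*2)*(-64) = -76 + 576*(-64) = -76 - 36864 = -36940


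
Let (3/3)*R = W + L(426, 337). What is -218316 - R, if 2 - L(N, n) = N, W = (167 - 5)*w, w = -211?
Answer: -183710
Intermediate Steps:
W = -34182 (W = (167 - 5)*(-211) = 162*(-211) = -34182)
L(N, n) = 2 - N
R = -34606 (R = -34182 + (2 - 1*426) = -34182 + (2 - 426) = -34182 - 424 = -34606)
-218316 - R = -218316 - 1*(-34606) = -218316 + 34606 = -183710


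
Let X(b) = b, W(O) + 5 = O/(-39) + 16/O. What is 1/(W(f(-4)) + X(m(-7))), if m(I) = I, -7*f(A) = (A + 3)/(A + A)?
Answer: -2184/1983071 ≈ -0.0011013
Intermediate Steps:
f(A) = -(3 + A)/(14*A) (f(A) = -(A + 3)/(7*(A + A)) = -(3 + A)/(7*(2*A)) = -(3 + A)*1/(2*A)/7 = -(3 + A)/(14*A))
W(O) = -5 + 16/O - O/39 (W(O) = -5 + (O/(-39) + 16/O) = -5 + (O*(-1/39) + 16/O) = -5 + (-O/39 + 16/O) = -5 + (16/O - O/39) = -5 + 16/O - O/39)
1/(W(f(-4)) + X(m(-7))) = 1/((-5 + 16/(((1/14)*(-3 - 1*(-4))/(-4))) - (-3 - 1*(-4))/(546*(-4))) - 7) = 1/((-5 + 16/(((1/14)*(-¼)*(-3 + 4))) - (-1)*(-3 + 4)/(546*4)) - 7) = 1/((-5 + 16/(((1/14)*(-¼)*1)) - (-1)/(546*4)) - 7) = 1/((-5 + 16/(-1/56) - 1/39*(-1/56)) - 7) = 1/((-5 + 16*(-56) + 1/2184) - 7) = 1/((-5 - 896 + 1/2184) - 7) = 1/(-1967783/2184 - 7) = 1/(-1983071/2184) = -2184/1983071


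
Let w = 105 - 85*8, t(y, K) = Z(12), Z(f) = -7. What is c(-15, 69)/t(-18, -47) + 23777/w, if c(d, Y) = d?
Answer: -157814/4025 ≈ -39.208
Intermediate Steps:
t(y, K) = -7
w = -575 (w = 105 - 680 = -575)
c(-15, 69)/t(-18, -47) + 23777/w = -15/(-7) + 23777/(-575) = -15*(-⅐) + 23777*(-1/575) = 15/7 - 23777/575 = -157814/4025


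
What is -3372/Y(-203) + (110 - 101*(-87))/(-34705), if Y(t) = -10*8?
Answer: 1163135/27764 ≈ 41.894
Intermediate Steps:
Y(t) = -80
-3372/Y(-203) + (110 - 101*(-87))/(-34705) = -3372/(-80) + (110 - 101*(-87))/(-34705) = -3372*(-1/80) + (110 + 8787)*(-1/34705) = 843/20 + 8897*(-1/34705) = 843/20 - 8897/34705 = 1163135/27764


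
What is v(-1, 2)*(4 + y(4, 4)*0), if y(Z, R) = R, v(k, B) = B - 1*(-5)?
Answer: 28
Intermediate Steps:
v(k, B) = 5 + B (v(k, B) = B + 5 = 5 + B)
v(-1, 2)*(4 + y(4, 4)*0) = (5 + 2)*(4 + 4*0) = 7*(4 + 0) = 7*4 = 28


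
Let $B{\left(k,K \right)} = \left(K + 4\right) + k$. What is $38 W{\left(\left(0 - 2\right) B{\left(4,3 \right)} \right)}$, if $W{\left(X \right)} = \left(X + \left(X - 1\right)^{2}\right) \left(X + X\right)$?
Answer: $-847704$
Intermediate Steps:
$B{\left(k,K \right)} = 4 + K + k$ ($B{\left(k,K \right)} = \left(4 + K\right) + k = 4 + K + k$)
$W{\left(X \right)} = 2 X \left(X + \left(-1 + X\right)^{2}\right)$ ($W{\left(X \right)} = \left(X + \left(-1 + X\right)^{2}\right) 2 X = 2 X \left(X + \left(-1 + X\right)^{2}\right)$)
$38 W{\left(\left(0 - 2\right) B{\left(4,3 \right)} \right)} = 38 \cdot 2 \left(0 - 2\right) \left(4 + 3 + 4\right) \left(\left(0 - 2\right) \left(4 + 3 + 4\right) + \left(-1 + \left(0 - 2\right) \left(4 + 3 + 4\right)\right)^{2}\right) = 38 \cdot 2 \left(\left(-2\right) 11\right) \left(\left(-2\right) 11 + \left(-1 - 22\right)^{2}\right) = 38 \cdot 2 \left(-22\right) \left(-22 + \left(-1 - 22\right)^{2}\right) = 38 \cdot 2 \left(-22\right) \left(-22 + \left(-23\right)^{2}\right) = 38 \cdot 2 \left(-22\right) \left(-22 + 529\right) = 38 \cdot 2 \left(-22\right) 507 = 38 \left(-22308\right) = -847704$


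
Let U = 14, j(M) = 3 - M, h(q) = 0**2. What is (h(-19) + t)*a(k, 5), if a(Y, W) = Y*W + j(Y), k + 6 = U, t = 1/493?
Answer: 35/493 ≈ 0.070994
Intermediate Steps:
h(q) = 0
t = 1/493 ≈ 0.0020284
k = 8 (k = -6 + 14 = 8)
a(Y, W) = 3 - Y + W*Y (a(Y, W) = Y*W + (3 - Y) = W*Y + (3 - Y) = 3 - Y + W*Y)
(h(-19) + t)*a(k, 5) = (0 + 1/493)*(3 - 1*8 + 5*8) = (3 - 8 + 40)/493 = (1/493)*35 = 35/493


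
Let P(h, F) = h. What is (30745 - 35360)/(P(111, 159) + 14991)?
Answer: -4615/15102 ≈ -0.30559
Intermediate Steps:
(30745 - 35360)/(P(111, 159) + 14991) = (30745 - 35360)/(111 + 14991) = -4615/15102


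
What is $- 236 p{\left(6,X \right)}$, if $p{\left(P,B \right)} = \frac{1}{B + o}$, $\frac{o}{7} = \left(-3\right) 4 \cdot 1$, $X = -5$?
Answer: $\frac{236}{89} \approx 2.6517$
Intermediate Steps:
$o = -84$ ($o = 7 \left(-3\right) 4 \cdot 1 = 7 \left(\left(-12\right) 1\right) = 7 \left(-12\right) = -84$)
$p{\left(P,B \right)} = \frac{1}{-84 + B}$ ($p{\left(P,B \right)} = \frac{1}{B - 84} = \frac{1}{-84 + B}$)
$- 236 p{\left(6,X \right)} = - \frac{236}{-84 - 5} = - \frac{236}{-89} = \left(-236\right) \left(- \frac{1}{89}\right) = \frac{236}{89}$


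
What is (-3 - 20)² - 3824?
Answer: -3295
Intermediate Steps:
(-3 - 20)² - 3824 = (-23)² - 3824 = 529 - 3824 = -3295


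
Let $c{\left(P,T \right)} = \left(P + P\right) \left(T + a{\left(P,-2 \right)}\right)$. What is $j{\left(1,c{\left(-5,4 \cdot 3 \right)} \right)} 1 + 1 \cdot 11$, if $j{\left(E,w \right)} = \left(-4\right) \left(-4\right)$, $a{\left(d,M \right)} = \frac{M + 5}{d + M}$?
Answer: $27$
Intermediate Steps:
$a{\left(d,M \right)} = \frac{5 + M}{M + d}$
$c{\left(P,T \right)} = 2 P \left(T + \frac{3}{-2 + P}\right)$ ($c{\left(P,T \right)} = \left(P + P\right) \left(T + \frac{5 - 2}{-2 + P}\right) = 2 P \left(T + \frac{1}{-2 + P} 3\right) = 2 P \left(T + \frac{3}{-2 + P}\right)$)
$j{\left(E,w \right)} = 16$
$j{\left(1,c{\left(-5,4 \cdot 3 \right)} \right)} 1 + 1 \cdot 11 = 16 \cdot 1 + 1 \cdot 11 = 16 + 11 = 27$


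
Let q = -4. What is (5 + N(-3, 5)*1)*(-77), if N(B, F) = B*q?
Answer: -1309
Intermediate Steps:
N(B, F) = -4*B (N(B, F) = B*(-4) = -4*B)
(5 + N(-3, 5)*1)*(-77) = (5 - 4*(-3)*1)*(-77) = (5 + 12*1)*(-77) = (5 + 12)*(-77) = 17*(-77) = -1309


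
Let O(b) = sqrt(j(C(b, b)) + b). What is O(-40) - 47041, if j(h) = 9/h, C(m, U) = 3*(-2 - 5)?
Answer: -47041 + I*sqrt(1981)/7 ≈ -47041.0 + 6.3583*I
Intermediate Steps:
C(m, U) = -21 (C(m, U) = 3*(-7) = -21)
O(b) = sqrt(-3/7 + b) (O(b) = sqrt(9/(-21) + b) = sqrt(9*(-1/21) + b) = sqrt(-3/7 + b))
O(-40) - 47041 = sqrt(-21 + 49*(-40))/7 - 47041 = sqrt(-21 - 1960)/7 - 47041 = sqrt(-1981)/7 - 47041 = (I*sqrt(1981))/7 - 47041 = I*sqrt(1981)/7 - 47041 = -47041 + I*sqrt(1981)/7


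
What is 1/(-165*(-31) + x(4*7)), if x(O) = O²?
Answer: 1/5899 ≈ 0.00016952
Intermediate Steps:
1/(-165*(-31) + x(4*7)) = 1/(-165*(-31) + (4*7)²) = 1/(5115 + 28²) = 1/(5115 + 784) = 1/5899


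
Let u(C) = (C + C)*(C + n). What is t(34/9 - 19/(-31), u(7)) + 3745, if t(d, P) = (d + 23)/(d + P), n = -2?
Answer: 77735117/20755 ≈ 3745.4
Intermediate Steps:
u(C) = 2*C*(-2 + C) (u(C) = (C + C)*(C - 2) = (2*C)*(-2 + C) = 2*C*(-2 + C))
t(d, P) = (23 + d)/(P + d)
t(34/9 - 19/(-31), u(7)) + 3745 = (23 + (34/9 - 19/(-31)))/(2*7*(-2 + 7) + (34/9 - 19/(-31))) + 3745 = (23 + (34*(1/9) - 19*(-1/31)))/(2*7*5 + (34*(1/9) - 19*(-1/31))) + 3745 = (23 + (34/9 + 19/31))/(70 + (34/9 + 19/31)) + 3745 = (23 + 1225/279)/(70 + 1225/279) + 3745 = (7642/279)/(20755/279) + 3745 = (279/20755)*(7642/279) + 3745 = 7642/20755 + 3745 = 77735117/20755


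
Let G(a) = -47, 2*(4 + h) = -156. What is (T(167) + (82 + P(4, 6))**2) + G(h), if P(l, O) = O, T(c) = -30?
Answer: 7667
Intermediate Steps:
h = -82 (h = -4 + (1/2)*(-156) = -4 - 78 = -82)
(T(167) + (82 + P(4, 6))**2) + G(h) = (-30 + (82 + 6)**2) - 47 = (-30 + 88**2) - 47 = (-30 + 7744) - 47 = 7714 - 47 = 7667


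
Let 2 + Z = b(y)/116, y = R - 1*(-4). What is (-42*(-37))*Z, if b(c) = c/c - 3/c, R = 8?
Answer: -718725/232 ≈ -3098.0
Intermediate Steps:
y = 12 (y = 8 - 1*(-4) = 8 + 4 = 12)
b(c) = 1 - 3/c
Z = -925/464 (Z = -2 + ((-3 + 12)/12)/116 = -2 + ((1/12)*9)*(1/116) = -2 + (¾)*(1/116) = -2 + 3/464 = -925/464 ≈ -1.9935)
(-42*(-37))*Z = -42*(-37)*(-925/464) = 1554*(-925/464) = -718725/232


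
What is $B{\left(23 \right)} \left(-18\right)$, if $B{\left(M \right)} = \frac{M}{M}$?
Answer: $-18$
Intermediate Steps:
$B{\left(M \right)} = 1$
$B{\left(23 \right)} \left(-18\right) = 1 \left(-18\right) = -18$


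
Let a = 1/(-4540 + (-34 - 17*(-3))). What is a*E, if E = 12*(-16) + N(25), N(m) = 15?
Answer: 177/4523 ≈ 0.039133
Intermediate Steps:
E = -177 (E = 12*(-16) + 15 = -192 + 15 = -177)
a = -1/4523 (a = 1/(-4540 + (-34 + 51)) = 1/(-4540 + 17) = 1/(-4523) = -1/4523 ≈ -0.00022109)
a*E = -1/4523*(-177) = 177/4523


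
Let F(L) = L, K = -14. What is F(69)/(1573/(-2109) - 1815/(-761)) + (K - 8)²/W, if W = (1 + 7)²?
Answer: 1045094159/21046256 ≈ 49.657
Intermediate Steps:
W = 64 (W = 8² = 64)
F(69)/(1573/(-2109) - 1815/(-761)) + (K - 8)²/W = 69/(1573/(-2109) - 1815/(-761)) + (-14 - 8)²/64 = 69/(1573*(-1/2109) - 1815*(-1/761)) + (-22)²*(1/64) = 69/(-1573/2109 + 1815/761) + 484*(1/64) = 69/(2630782/1604949) + 121/16 = 69*(1604949/2630782) + 121/16 = 110741481/2630782 + 121/16 = 1045094159/21046256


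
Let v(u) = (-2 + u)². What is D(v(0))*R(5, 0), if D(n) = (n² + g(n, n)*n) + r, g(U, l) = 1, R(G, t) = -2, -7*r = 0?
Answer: -40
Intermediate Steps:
r = 0 (r = -⅐*0 = 0)
D(n) = n + n² (D(n) = (n² + 1*n) + 0 = (n² + n) + 0 = (n + n²) + 0 = n + n²)
D(v(0))*R(5, 0) = ((-2 + 0)²*(1 + (-2 + 0)²))*(-2) = ((-2)²*(1 + (-2)²))*(-2) = (4*(1 + 4))*(-2) = (4*5)*(-2) = 20*(-2) = -40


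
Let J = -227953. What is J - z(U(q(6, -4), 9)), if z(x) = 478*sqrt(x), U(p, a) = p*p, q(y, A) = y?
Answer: -230821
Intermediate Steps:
U(p, a) = p**2
J - z(U(q(6, -4), 9)) = -227953 - 478*sqrt(6**2) = -227953 - 478*sqrt(36) = -227953 - 478*6 = -227953 - 1*2868 = -227953 - 2868 = -230821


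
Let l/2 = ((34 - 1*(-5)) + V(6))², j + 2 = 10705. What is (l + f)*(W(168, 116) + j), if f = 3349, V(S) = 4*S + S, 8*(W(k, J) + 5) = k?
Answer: 137964249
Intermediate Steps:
W(k, J) = -5 + k/8
V(S) = 5*S
j = 10703 (j = -2 + 10705 = 10703)
l = 9522 (l = 2*((34 - 1*(-5)) + 5*6)² = 2*((34 + 5) + 30)² = 2*(39 + 30)² = 2*69² = 2*4761 = 9522)
(l + f)*(W(168, 116) + j) = (9522 + 3349)*((-5 + (⅛)*168) + 10703) = 12871*((-5 + 21) + 10703) = 12871*(16 + 10703) = 12871*10719 = 137964249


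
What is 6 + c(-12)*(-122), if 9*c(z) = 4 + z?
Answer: 1030/9 ≈ 114.44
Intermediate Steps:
c(z) = 4/9 + z/9 (c(z) = (4 + z)/9 = 4/9 + z/9)
6 + c(-12)*(-122) = 6 + (4/9 + (1/9)*(-12))*(-122) = 6 + (4/9 - 4/3)*(-122) = 6 - 8/9*(-122) = 6 + 976/9 = 1030/9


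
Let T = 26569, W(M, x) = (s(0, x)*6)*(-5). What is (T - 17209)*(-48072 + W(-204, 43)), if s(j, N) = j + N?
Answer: -462028320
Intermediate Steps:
s(j, N) = N + j
W(M, x) = -30*x (W(M, x) = ((x + 0)*6)*(-5) = (x*6)*(-5) = (6*x)*(-5) = -30*x)
(T - 17209)*(-48072 + W(-204, 43)) = (26569 - 17209)*(-48072 - 30*43) = 9360*(-48072 - 1290) = 9360*(-49362) = -462028320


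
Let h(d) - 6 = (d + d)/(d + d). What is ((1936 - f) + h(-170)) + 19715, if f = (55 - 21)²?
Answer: 20502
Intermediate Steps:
f = 1156 (f = 34² = 1156)
h(d) = 7 (h(d) = 6 + (d + d)/(d + d) = 6 + (2*d)/((2*d)) = 6 + (2*d)*(1/(2*d)) = 6 + 1 = 7)
((1936 - f) + h(-170)) + 19715 = ((1936 - 1*1156) + 7) + 19715 = ((1936 - 1156) + 7) + 19715 = (780 + 7) + 19715 = 787 + 19715 = 20502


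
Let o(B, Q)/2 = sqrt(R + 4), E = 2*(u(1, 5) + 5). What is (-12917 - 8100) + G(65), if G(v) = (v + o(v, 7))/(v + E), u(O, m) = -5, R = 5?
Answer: -1366034/65 ≈ -21016.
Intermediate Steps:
E = 0 (E = 2*(-5 + 5) = 2*0 = 0)
o(B, Q) = 6 (o(B, Q) = 2*sqrt(5 + 4) = 2*sqrt(9) = 2*3 = 6)
G(v) = (6 + v)/v (G(v) = (v + 6)/(v + 0) = (6 + v)/v)
(-12917 - 8100) + G(65) = (-12917 - 8100) + (6 + 65)/65 = -21017 + (1/65)*71 = -21017 + 71/65 = -1366034/65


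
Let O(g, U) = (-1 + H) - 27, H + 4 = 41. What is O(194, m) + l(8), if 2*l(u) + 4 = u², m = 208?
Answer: 39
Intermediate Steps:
H = 37 (H = -4 + 41 = 37)
l(u) = -2 + u²/2
O(g, U) = 9 (O(g, U) = (-1 + 37) - 27 = 36 - 27 = 9)
O(194, m) + l(8) = 9 + (-2 + (½)*8²) = 9 + (-2 + (½)*64) = 9 + (-2 + 32) = 9 + 30 = 39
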